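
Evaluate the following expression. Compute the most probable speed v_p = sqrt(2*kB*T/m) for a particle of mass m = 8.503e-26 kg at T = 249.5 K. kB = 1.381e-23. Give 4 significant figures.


Step 1: Numerator = 2*kB*T = 2*1.381e-23*249.5 = 6.891e-21
Step 2: Ratio = 6.891e-21 / 8.503e-26 = 8.104e+04
Step 3: v_p = sqrt(8.104e+04) = 284.7 m/s

284.7


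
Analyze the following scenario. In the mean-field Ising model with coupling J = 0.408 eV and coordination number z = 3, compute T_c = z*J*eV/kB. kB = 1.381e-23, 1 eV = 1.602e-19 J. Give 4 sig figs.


Step 1: z*J = 3*0.408 = 1.224 eV
Step 2: Convert to Joules: 1.224*1.602e-19 = 1.961e-19 J
Step 3: T_c = 1.961e-19 / 1.381e-23 = 1.42e+04 K

1.42e+04


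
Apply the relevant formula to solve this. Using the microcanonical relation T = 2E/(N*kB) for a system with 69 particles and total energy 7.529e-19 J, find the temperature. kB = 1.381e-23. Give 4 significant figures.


Step 1: Numerator = 2*E = 2*7.529e-19 = 1.506e-18 J
Step 2: Denominator = N*kB = 69*1.381e-23 = 9.529e-22
Step 3: T = 1.506e-18 / 9.529e-22 = 1580 K

1580


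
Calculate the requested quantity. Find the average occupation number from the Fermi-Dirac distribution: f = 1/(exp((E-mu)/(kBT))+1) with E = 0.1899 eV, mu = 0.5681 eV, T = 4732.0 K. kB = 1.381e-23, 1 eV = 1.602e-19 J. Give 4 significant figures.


Step 1: (E - mu) = 0.1899 - 0.5681 = -0.3782 eV
Step 2: Convert: (E-mu)*eV = -6.059e-20 J
Step 3: x = (E-mu)*eV/(kB*T) = -0.9271
Step 4: f = 1/(exp(-0.9271)+1) = 0.7165

0.7165


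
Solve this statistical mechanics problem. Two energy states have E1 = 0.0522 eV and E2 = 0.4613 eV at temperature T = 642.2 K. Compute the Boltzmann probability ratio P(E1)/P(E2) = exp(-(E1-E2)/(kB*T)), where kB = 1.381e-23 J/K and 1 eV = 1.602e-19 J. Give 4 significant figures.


Step 1: Compute energy difference dE = E1 - E2 = 0.0522 - 0.4613 = -0.4091 eV
Step 2: Convert to Joules: dE_J = -0.4091 * 1.602e-19 = -6.554e-20 J
Step 3: Compute exponent = -dE_J / (kB * T) = -(-6.554e-20) / (1.381e-23 * 642.2) = 7.39
Step 4: P(E1)/P(E2) = exp(7.39) = 1619

1619


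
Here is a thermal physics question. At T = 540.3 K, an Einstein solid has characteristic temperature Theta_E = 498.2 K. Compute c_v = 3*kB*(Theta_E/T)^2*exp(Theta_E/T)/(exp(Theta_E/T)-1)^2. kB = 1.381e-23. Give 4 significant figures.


Step 1: x = Theta_E/T = 498.2/540.3 = 0.9221
Step 2: x^2 = 0.8502
Step 3: exp(x) = 2.515
Step 4: c_v = 3*1.381e-23*0.8502*2.515/(2.515-1)^2 = 3.862e-23

3.862e-23


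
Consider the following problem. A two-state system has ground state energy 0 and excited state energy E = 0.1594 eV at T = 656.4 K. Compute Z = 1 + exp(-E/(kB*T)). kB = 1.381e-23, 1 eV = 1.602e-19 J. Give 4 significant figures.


Step 1: Compute beta*E = E*eV/(kB*T) = 0.1594*1.602e-19/(1.381e-23*656.4) = 2.817
Step 2: exp(-beta*E) = exp(-2.817) = 0.05978
Step 3: Z = 1 + 0.05978 = 1.06

1.06


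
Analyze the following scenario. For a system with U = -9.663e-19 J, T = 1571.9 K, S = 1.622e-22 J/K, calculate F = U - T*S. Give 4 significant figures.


Step 1: T*S = 1571.9 * 1.622e-22 = 2.55e-19 J
Step 2: F = U - T*S = -9.663e-19 - 2.55e-19
Step 3: F = -1.221e-18 J

-1.221e-18


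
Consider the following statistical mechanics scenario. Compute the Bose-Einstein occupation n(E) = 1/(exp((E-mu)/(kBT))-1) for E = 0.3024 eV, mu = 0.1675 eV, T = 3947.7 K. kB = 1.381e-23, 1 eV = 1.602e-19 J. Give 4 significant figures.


Step 1: (E - mu) = 0.1349 eV
Step 2: x = (E-mu)*eV/(kB*T) = 0.1349*1.602e-19/(1.381e-23*3947.7) = 0.3964
Step 3: exp(x) = 1.486
Step 4: n = 1/(exp(x)-1) = 2.056

2.056


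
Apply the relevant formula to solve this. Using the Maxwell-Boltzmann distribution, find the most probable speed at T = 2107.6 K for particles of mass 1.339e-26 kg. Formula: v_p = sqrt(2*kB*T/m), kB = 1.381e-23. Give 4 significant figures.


Step 1: Numerator = 2*kB*T = 2*1.381e-23*2107.6 = 5.821e-20
Step 2: Ratio = 5.821e-20 / 1.339e-26 = 4.347e+06
Step 3: v_p = sqrt(4.347e+06) = 2085 m/s

2085


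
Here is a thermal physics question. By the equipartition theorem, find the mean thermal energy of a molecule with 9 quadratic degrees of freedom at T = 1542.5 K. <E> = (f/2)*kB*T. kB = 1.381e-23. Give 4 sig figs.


Step 1: f/2 = 9/2 = 4.5
Step 2: kB*T = 1.381e-23 * 1542.5 = 2.13e-20
Step 3: <E> = 4.5 * 2.13e-20 = 9.586e-20 J

9.586e-20


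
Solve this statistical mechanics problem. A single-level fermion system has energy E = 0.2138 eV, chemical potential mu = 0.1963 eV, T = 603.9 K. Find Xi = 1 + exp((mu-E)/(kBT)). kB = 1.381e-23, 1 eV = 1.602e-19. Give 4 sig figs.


Step 1: (mu - E) = 0.1963 - 0.2138 = -0.0175 eV
Step 2: x = (mu-E)*eV/(kB*T) = -0.0175*1.602e-19/(1.381e-23*603.9) = -0.3362
Step 3: exp(x) = 0.7145
Step 4: Xi = 1 + 0.7145 = 1.715

1.715


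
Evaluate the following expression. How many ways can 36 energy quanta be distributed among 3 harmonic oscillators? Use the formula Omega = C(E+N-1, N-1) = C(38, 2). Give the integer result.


Step 1: Use binomial coefficient C(38, 2)
Step 2: Numerator = 38! / 36!
Step 3: Denominator = 2!
Step 4: Omega = 703

703


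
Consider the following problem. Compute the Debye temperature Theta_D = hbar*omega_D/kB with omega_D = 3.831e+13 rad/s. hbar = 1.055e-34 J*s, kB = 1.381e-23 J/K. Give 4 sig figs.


Step 1: hbar*omega_D = 1.055e-34 * 3.831e+13 = 4.042e-21 J
Step 2: Theta_D = 4.042e-21 / 1.381e-23
Step 3: Theta_D = 292.7 K

292.7


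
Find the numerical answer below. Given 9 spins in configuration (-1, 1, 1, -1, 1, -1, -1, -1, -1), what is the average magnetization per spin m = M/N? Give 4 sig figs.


Step 1: Count up spins (+1): 3, down spins (-1): 6
Step 2: Total magnetization M = 3 - 6 = -3
Step 3: m = M/N = -3/9 = -0.3333

-0.3333


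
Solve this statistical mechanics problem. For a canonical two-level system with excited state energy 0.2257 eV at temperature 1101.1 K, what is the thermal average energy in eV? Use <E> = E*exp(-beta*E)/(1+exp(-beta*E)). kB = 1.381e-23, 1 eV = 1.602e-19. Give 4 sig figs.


Step 1: beta*E = 0.2257*1.602e-19/(1.381e-23*1101.1) = 2.378
Step 2: exp(-beta*E) = 0.09276
Step 3: <E> = 0.2257*0.09276/(1+0.09276) = 0.01916 eV

0.01916


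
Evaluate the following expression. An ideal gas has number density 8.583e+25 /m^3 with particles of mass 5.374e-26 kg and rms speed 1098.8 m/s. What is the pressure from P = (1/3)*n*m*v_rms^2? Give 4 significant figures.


Step 1: v_rms^2 = 1098.8^2 = 1.207e+06
Step 2: n*m = 8.583e+25*5.374e-26 = 4.613
Step 3: P = (1/3)*4.613*1.207e+06 = 1.856e+06 Pa

1.856e+06


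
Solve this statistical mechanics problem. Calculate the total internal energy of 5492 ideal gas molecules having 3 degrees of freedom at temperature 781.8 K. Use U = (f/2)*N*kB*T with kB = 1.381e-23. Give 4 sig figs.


Step 1: f/2 = 3/2 = 1.5
Step 2: N*kB*T = 5492*1.381e-23*781.8 = 5.93e-17
Step 3: U = 1.5 * 5.93e-17 = 8.894e-17 J

8.894e-17


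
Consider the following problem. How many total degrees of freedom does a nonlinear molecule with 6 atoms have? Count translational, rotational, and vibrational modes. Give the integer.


Step 1: Translational DOF = 3
Step 2: Rotational DOF (nonlinear) = 3
Step 3: Vibrational DOF = 3*6 - 6 = 12
Step 4: Total = 3 + 3 + 12 = 18

18


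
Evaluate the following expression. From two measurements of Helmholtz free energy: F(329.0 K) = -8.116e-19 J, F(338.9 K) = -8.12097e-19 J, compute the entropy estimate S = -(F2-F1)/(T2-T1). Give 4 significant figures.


Step 1: dF = F2 - F1 = -8.12097e-19 - (-8.116e-19) = -4.97e-22 J
Step 2: dT = T2 - T1 = 338.9 - 329.0 = 9.9 K
Step 3: S = -dF/dT = -(-4.97e-22)/9.9 = 5.02e-23 J/K

5.02e-23


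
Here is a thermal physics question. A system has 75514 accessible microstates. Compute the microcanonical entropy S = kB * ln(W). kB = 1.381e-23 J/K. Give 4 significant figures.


Step 1: ln(W) = ln(75514) = 11.23
Step 2: S = kB * ln(W) = 1.381e-23 * 11.23
Step 3: S = 1.551e-22 J/K

1.551e-22


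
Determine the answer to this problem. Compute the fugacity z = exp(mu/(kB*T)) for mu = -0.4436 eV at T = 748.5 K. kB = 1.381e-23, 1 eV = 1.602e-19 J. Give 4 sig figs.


Step 1: Convert mu to Joules: -0.4436*1.602e-19 = -7.106e-20 J
Step 2: kB*T = 1.381e-23*748.5 = 1.034e-20 J
Step 3: mu/(kB*T) = -6.875
Step 4: z = exp(-6.875) = 0.001033

0.001033


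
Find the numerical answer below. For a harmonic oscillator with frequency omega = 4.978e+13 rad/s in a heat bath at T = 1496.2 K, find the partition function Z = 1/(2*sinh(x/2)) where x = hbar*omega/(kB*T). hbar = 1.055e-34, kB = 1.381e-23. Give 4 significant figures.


Step 1: Compute x = hbar*omega/(kB*T) = 1.055e-34*4.978e+13/(1.381e-23*1496.2) = 0.2542
Step 2: x/2 = 0.1271
Step 3: sinh(x/2) = 0.1274
Step 4: Z = 1/(2*0.1274) = 3.924

3.924


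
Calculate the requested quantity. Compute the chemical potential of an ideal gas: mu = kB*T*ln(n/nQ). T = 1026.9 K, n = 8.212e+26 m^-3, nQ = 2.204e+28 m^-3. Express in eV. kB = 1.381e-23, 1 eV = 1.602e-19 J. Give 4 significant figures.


Step 1: n/nQ = 8.212e+26/2.204e+28 = 0.03726
Step 2: ln(n/nQ) = -3.29
Step 3: mu = kB*T*ln(n/nQ) = 1.418e-20*-3.29 = -4.665e-20 J
Step 4: Convert to eV: -4.665e-20/1.602e-19 = -0.2912 eV

-0.2912


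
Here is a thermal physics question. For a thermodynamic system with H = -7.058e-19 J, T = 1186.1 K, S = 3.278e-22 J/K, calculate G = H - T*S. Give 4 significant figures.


Step 1: T*S = 1186.1 * 3.278e-22 = 3.888e-19 J
Step 2: G = H - T*S = -7.058e-19 - 3.888e-19
Step 3: G = -1.095e-18 J

-1.095e-18


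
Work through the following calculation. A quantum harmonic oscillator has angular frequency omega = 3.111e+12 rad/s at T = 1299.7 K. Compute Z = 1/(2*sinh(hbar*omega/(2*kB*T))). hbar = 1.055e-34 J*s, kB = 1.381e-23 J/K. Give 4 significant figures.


Step 1: Compute x = hbar*omega/(kB*T) = 1.055e-34*3.111e+12/(1.381e-23*1299.7) = 0.01829
Step 2: x/2 = 0.009143
Step 3: sinh(x/2) = 0.009143
Step 4: Z = 1/(2*0.009143) = 54.69

54.69


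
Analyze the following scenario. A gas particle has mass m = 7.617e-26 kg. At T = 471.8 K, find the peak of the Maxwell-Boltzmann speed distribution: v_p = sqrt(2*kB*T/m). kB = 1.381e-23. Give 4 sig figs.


Step 1: Numerator = 2*kB*T = 2*1.381e-23*471.8 = 1.303e-20
Step 2: Ratio = 1.303e-20 / 7.617e-26 = 1.711e+05
Step 3: v_p = sqrt(1.711e+05) = 413.6 m/s

413.6


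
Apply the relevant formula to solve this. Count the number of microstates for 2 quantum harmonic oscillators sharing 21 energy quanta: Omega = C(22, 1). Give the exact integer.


Step 1: Use binomial coefficient C(22, 1)
Step 2: Numerator = 22! / 21!
Step 3: Denominator = 1!
Step 4: Omega = 22

22


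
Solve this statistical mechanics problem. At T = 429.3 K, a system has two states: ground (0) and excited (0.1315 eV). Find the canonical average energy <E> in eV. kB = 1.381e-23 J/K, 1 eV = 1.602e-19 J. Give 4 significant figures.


Step 1: beta*E = 0.1315*1.602e-19/(1.381e-23*429.3) = 3.553
Step 2: exp(-beta*E) = 0.02863
Step 3: <E> = 0.1315*0.02863/(1+0.02863) = 0.00366 eV

0.00366


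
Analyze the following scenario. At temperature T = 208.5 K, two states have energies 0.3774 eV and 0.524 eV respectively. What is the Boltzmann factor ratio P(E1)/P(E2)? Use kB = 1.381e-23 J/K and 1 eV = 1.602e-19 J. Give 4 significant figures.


Step 1: Compute energy difference dE = E1 - E2 = 0.3774 - 0.524 = -0.1466 eV
Step 2: Convert to Joules: dE_J = -0.1466 * 1.602e-19 = -2.349e-20 J
Step 3: Compute exponent = -dE_J / (kB * T) = -(-2.349e-20) / (1.381e-23 * 208.5) = 8.156
Step 4: P(E1)/P(E2) = exp(8.156) = 3485

3485


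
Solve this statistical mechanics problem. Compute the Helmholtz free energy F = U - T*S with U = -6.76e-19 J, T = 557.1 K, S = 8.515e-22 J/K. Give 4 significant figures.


Step 1: T*S = 557.1 * 8.515e-22 = 4.744e-19 J
Step 2: F = U - T*S = -6.76e-19 - 4.744e-19
Step 3: F = -1.15e-18 J

-1.15e-18


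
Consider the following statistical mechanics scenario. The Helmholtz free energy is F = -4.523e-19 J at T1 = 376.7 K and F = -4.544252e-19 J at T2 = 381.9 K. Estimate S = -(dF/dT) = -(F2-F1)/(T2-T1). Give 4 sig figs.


Step 1: dF = F2 - F1 = -4.544252e-19 - (-4.523e-19) = -2.1252e-21 J
Step 2: dT = T2 - T1 = 381.9 - 376.7 = 5.2 K
Step 3: S = -dF/dT = -(-2.1252e-21)/5.2 = 4.087e-22 J/K

4.087e-22


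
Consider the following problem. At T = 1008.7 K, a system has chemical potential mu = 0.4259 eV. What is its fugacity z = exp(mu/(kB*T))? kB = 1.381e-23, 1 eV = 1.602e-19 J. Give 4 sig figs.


Step 1: Convert mu to Joules: 0.4259*1.602e-19 = 6.823e-20 J
Step 2: kB*T = 1.381e-23*1008.7 = 1.393e-20 J
Step 3: mu/(kB*T) = 4.898
Step 4: z = exp(4.898) = 134

134


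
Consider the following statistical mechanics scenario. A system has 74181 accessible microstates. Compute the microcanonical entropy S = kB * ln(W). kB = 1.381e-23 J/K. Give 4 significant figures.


Step 1: ln(W) = ln(74181) = 11.21
Step 2: S = kB * ln(W) = 1.381e-23 * 11.21
Step 3: S = 1.549e-22 J/K

1.549e-22


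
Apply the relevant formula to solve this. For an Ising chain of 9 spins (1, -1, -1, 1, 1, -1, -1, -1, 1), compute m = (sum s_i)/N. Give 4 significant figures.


Step 1: Count up spins (+1): 4, down spins (-1): 5
Step 2: Total magnetization M = 4 - 5 = -1
Step 3: m = M/N = -1/9 = -0.1111

-0.1111


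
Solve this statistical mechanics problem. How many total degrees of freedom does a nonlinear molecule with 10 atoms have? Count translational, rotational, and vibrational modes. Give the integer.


Step 1: Translational DOF = 3
Step 2: Rotational DOF (nonlinear) = 3
Step 3: Vibrational DOF = 3*10 - 6 = 24
Step 4: Total = 3 + 3 + 24 = 30

30


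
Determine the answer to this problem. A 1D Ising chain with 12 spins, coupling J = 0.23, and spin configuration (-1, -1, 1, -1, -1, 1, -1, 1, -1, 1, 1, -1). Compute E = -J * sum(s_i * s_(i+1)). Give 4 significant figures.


Step 1: Nearest-neighbor products: 1, -1, -1, 1, -1, -1, -1, -1, -1, 1, -1
Step 2: Sum of products = -5
Step 3: E = -0.23 * -5 = 1.15

1.15


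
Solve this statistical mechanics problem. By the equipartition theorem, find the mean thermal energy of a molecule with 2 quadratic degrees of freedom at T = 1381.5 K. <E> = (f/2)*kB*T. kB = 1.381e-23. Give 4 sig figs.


Step 1: f/2 = 2/2 = 1
Step 2: kB*T = 1.381e-23 * 1381.5 = 1.908e-20
Step 3: <E> = 1 * 1.908e-20 = 1.908e-20 J

1.908e-20


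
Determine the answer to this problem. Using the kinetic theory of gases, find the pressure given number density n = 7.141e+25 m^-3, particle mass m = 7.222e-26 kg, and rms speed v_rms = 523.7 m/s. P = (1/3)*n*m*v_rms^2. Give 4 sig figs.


Step 1: v_rms^2 = 523.7^2 = 2.743e+05
Step 2: n*m = 7.141e+25*7.222e-26 = 5.157
Step 3: P = (1/3)*5.157*2.743e+05 = 4.715e+05 Pa

4.715e+05


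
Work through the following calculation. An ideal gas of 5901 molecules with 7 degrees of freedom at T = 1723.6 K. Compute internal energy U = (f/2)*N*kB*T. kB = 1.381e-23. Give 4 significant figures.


Step 1: f/2 = 7/2 = 3.5
Step 2: N*kB*T = 5901*1.381e-23*1723.6 = 1.405e-16
Step 3: U = 3.5 * 1.405e-16 = 4.916e-16 J

4.916e-16


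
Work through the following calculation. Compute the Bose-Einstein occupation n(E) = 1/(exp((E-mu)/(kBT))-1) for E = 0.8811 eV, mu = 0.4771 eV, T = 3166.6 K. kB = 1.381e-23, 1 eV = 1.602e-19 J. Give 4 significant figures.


Step 1: (E - mu) = 0.404 eV
Step 2: x = (E-mu)*eV/(kB*T) = 0.404*1.602e-19/(1.381e-23*3166.6) = 1.48
Step 3: exp(x) = 4.393
Step 4: n = 1/(exp(x)-1) = 0.2947

0.2947


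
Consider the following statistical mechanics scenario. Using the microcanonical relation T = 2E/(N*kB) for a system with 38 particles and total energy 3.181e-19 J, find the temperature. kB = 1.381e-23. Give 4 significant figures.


Step 1: Numerator = 2*E = 2*3.181e-19 = 6.362e-19 J
Step 2: Denominator = N*kB = 38*1.381e-23 = 5.248e-22
Step 3: T = 6.362e-19 / 5.248e-22 = 1212 K

1212


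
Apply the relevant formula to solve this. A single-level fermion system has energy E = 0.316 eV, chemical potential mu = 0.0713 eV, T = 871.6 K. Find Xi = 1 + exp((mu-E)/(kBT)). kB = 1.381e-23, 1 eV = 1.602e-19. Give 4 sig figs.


Step 1: (mu - E) = 0.0713 - 0.316 = -0.2447 eV
Step 2: x = (mu-E)*eV/(kB*T) = -0.2447*1.602e-19/(1.381e-23*871.6) = -3.257
Step 3: exp(x) = 0.03851
Step 4: Xi = 1 + 0.03851 = 1.039

1.039


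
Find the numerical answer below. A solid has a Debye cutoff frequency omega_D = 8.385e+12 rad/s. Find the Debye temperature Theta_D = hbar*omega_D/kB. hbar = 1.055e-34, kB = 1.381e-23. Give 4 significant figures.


Step 1: hbar*omega_D = 1.055e-34 * 8.385e+12 = 8.846e-22 J
Step 2: Theta_D = 8.846e-22 / 1.381e-23
Step 3: Theta_D = 64.06 K

64.06


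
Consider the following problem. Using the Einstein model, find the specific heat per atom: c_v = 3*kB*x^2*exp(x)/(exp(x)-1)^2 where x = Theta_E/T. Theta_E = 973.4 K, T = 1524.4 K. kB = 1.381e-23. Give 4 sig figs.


Step 1: x = Theta_E/T = 973.4/1524.4 = 0.6385
Step 2: x^2 = 0.4077
Step 3: exp(x) = 1.894
Step 4: c_v = 3*1.381e-23*0.4077*1.894/(1.894-1)^2 = 4.005e-23

4.005e-23


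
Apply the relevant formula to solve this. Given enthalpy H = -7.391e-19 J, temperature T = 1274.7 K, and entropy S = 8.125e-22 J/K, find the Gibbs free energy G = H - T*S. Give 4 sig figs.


Step 1: T*S = 1274.7 * 8.125e-22 = 1.036e-18 J
Step 2: G = H - T*S = -7.391e-19 - 1.036e-18
Step 3: G = -1.775e-18 J

-1.775e-18


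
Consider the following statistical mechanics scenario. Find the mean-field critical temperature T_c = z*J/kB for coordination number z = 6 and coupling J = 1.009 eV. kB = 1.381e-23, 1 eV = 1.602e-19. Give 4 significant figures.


Step 1: z*J = 6*1.009 = 6.054 eV
Step 2: Convert to Joules: 6.054*1.602e-19 = 9.699e-19 J
Step 3: T_c = 9.699e-19 / 1.381e-23 = 7.023e+04 K

7.023e+04


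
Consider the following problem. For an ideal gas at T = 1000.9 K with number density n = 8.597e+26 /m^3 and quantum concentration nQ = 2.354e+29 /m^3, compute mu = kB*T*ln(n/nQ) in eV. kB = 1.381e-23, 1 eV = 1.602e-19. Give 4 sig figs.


Step 1: n/nQ = 8.597e+26/2.354e+29 = 0.003652
Step 2: ln(n/nQ) = -5.612
Step 3: mu = kB*T*ln(n/nQ) = 1.382e-20*-5.612 = -7.758e-20 J
Step 4: Convert to eV: -7.758e-20/1.602e-19 = -0.4843 eV

-0.4843


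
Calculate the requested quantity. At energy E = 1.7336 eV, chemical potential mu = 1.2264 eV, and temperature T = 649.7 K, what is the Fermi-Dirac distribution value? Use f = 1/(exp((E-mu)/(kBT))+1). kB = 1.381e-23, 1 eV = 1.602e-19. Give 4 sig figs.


Step 1: (E - mu) = 1.7336 - 1.2264 = 0.5072 eV
Step 2: Convert: (E-mu)*eV = 8.125e-20 J
Step 3: x = (E-mu)*eV/(kB*T) = 9.056
Step 4: f = 1/(exp(9.056)+1) = 0.0001167

0.0001167


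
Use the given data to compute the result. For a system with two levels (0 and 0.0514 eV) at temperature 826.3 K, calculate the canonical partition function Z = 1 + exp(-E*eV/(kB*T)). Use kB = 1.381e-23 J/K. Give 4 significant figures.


Step 1: Compute beta*E = E*eV/(kB*T) = 0.0514*1.602e-19/(1.381e-23*826.3) = 0.7216
Step 2: exp(-beta*E) = exp(-0.7216) = 0.486
Step 3: Z = 1 + 0.486 = 1.486

1.486


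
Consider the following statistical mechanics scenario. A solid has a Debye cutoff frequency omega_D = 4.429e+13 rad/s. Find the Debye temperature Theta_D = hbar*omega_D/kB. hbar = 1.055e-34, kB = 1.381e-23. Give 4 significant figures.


Step 1: hbar*omega_D = 1.055e-34 * 4.429e+13 = 4.673e-21 J
Step 2: Theta_D = 4.673e-21 / 1.381e-23
Step 3: Theta_D = 338.3 K

338.3


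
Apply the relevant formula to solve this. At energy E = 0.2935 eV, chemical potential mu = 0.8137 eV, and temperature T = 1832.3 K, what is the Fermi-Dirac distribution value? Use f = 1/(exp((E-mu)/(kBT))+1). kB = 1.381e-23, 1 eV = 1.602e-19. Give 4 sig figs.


Step 1: (E - mu) = 0.2935 - 0.8137 = -0.5202 eV
Step 2: Convert: (E-mu)*eV = -8.334e-20 J
Step 3: x = (E-mu)*eV/(kB*T) = -3.293
Step 4: f = 1/(exp(-3.293)+1) = 0.9642

0.9642


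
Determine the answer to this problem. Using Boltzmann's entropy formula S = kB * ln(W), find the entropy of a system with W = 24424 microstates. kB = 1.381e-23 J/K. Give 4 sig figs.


Step 1: ln(W) = ln(24424) = 10.1
Step 2: S = kB * ln(W) = 1.381e-23 * 10.1
Step 3: S = 1.395e-22 J/K

1.395e-22


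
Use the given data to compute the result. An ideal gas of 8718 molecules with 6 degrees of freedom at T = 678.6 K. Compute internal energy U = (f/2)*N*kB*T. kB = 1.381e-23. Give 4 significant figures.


Step 1: f/2 = 6/2 = 3.0
Step 2: N*kB*T = 8718*1.381e-23*678.6 = 8.17e-17
Step 3: U = 3.0 * 8.17e-17 = 2.451e-16 J

2.451e-16


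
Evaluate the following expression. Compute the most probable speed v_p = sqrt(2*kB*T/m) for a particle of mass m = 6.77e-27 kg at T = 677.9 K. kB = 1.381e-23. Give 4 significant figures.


Step 1: Numerator = 2*kB*T = 2*1.381e-23*677.9 = 1.872e-20
Step 2: Ratio = 1.872e-20 / 6.77e-27 = 2.766e+06
Step 3: v_p = sqrt(2.766e+06) = 1663 m/s

1663


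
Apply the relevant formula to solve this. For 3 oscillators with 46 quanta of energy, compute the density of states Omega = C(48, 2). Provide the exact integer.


Step 1: Use binomial coefficient C(48, 2)
Step 2: Numerator = 48! / 46!
Step 3: Denominator = 2!
Step 4: Omega = 1128

1128


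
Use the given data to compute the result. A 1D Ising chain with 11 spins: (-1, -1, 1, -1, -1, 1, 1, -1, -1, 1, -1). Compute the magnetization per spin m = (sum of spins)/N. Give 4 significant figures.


Step 1: Count up spins (+1): 4, down spins (-1): 7
Step 2: Total magnetization M = 4 - 7 = -3
Step 3: m = M/N = -3/11 = -0.2727

-0.2727


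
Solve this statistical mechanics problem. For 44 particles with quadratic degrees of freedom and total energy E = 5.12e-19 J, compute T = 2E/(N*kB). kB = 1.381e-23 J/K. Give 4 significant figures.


Step 1: Numerator = 2*E = 2*5.12e-19 = 1.024e-18 J
Step 2: Denominator = N*kB = 44*1.381e-23 = 6.076e-22
Step 3: T = 1.024e-18 / 6.076e-22 = 1685 K

1685


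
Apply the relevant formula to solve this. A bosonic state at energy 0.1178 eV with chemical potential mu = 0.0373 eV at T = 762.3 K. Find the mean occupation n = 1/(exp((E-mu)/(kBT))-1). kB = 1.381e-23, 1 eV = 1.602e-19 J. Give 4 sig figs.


Step 1: (E - mu) = 0.0805 eV
Step 2: x = (E-mu)*eV/(kB*T) = 0.0805*1.602e-19/(1.381e-23*762.3) = 1.225
Step 3: exp(x) = 3.404
Step 4: n = 1/(exp(x)-1) = 0.4159

0.4159


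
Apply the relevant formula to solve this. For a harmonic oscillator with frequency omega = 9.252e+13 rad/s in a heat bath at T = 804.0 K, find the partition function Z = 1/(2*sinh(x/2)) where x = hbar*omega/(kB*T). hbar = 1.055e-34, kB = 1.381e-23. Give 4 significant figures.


Step 1: Compute x = hbar*omega/(kB*T) = 1.055e-34*9.252e+13/(1.381e-23*804.0) = 0.8791
Step 2: x/2 = 0.4396
Step 3: sinh(x/2) = 0.4538
Step 4: Z = 1/(2*0.4538) = 1.102

1.102


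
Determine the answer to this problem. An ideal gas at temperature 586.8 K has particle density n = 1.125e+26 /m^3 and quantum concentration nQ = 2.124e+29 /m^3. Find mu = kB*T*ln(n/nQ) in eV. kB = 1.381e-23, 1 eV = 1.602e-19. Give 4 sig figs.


Step 1: n/nQ = 1.125e+26/2.124e+29 = 0.0005297
Step 2: ln(n/nQ) = -7.543
Step 3: mu = kB*T*ln(n/nQ) = 8.104e-21*-7.543 = -6.113e-20 J
Step 4: Convert to eV: -6.113e-20/1.602e-19 = -0.3816 eV

-0.3816


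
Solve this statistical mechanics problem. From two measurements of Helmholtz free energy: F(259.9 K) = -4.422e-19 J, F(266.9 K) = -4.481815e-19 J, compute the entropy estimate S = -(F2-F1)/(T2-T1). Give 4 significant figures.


Step 1: dF = F2 - F1 = -4.481815e-19 - (-4.422e-19) = -5.9815e-21 J
Step 2: dT = T2 - T1 = 266.9 - 259.9 = 7 K
Step 3: S = -dF/dT = -(-5.9815e-21)/7 = 8.545e-22 J/K

8.545e-22


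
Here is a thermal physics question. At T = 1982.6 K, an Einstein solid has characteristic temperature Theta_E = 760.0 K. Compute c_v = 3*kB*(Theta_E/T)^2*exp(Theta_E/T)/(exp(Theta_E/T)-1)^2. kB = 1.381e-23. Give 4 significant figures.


Step 1: x = Theta_E/T = 760.0/1982.6 = 0.3833
Step 2: x^2 = 0.1469
Step 3: exp(x) = 1.467
Step 4: c_v = 3*1.381e-23*0.1469*1.467/(1.467-1)^2 = 4.093e-23

4.093e-23


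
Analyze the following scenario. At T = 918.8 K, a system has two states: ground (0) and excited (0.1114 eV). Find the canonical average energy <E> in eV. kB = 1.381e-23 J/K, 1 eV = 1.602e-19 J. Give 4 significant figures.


Step 1: beta*E = 0.1114*1.602e-19/(1.381e-23*918.8) = 1.406
Step 2: exp(-beta*E) = 0.245
Step 3: <E> = 0.1114*0.245/(1+0.245) = 0.02192 eV

0.02192


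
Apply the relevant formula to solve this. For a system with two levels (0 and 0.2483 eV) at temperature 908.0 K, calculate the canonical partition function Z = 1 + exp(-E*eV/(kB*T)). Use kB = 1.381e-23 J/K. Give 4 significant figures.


Step 1: Compute beta*E = E*eV/(kB*T) = 0.2483*1.602e-19/(1.381e-23*908.0) = 3.172
Step 2: exp(-beta*E) = exp(-3.172) = 0.04191
Step 3: Z = 1 + 0.04191 = 1.042

1.042


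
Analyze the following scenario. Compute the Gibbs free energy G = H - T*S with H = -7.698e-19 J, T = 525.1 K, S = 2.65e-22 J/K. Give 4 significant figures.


Step 1: T*S = 525.1 * 2.65e-22 = 1.392e-19 J
Step 2: G = H - T*S = -7.698e-19 - 1.392e-19
Step 3: G = -9.09e-19 J

-9.09e-19


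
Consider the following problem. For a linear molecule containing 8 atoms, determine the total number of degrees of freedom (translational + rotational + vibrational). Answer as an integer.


Step 1: Translational DOF = 3
Step 2: Rotational DOF (linear) = 2
Step 3: Vibrational DOF = 3*8 - 5 = 19
Step 4: Total = 3 + 2 + 19 = 24

24


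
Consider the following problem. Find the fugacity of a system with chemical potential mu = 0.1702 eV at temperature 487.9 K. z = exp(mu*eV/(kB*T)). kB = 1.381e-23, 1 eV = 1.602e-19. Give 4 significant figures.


Step 1: Convert mu to Joules: 0.1702*1.602e-19 = 2.727e-20 J
Step 2: kB*T = 1.381e-23*487.9 = 6.738e-21 J
Step 3: mu/(kB*T) = 4.047
Step 4: z = exp(4.047) = 57.21

57.21


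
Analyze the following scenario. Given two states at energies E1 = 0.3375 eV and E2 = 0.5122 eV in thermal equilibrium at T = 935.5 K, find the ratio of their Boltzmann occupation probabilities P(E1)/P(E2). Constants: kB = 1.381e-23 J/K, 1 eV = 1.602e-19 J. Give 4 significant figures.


Step 1: Compute energy difference dE = E1 - E2 = 0.3375 - 0.5122 = -0.1747 eV
Step 2: Convert to Joules: dE_J = -0.1747 * 1.602e-19 = -2.799e-20 J
Step 3: Compute exponent = -dE_J / (kB * T) = -(-2.799e-20) / (1.381e-23 * 935.5) = 2.166
Step 4: P(E1)/P(E2) = exp(2.166) = 8.726

8.726


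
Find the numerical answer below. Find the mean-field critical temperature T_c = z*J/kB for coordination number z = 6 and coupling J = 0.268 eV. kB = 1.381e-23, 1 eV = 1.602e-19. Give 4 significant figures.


Step 1: z*J = 6*0.268 = 1.608 eV
Step 2: Convert to Joules: 1.608*1.602e-19 = 2.576e-19 J
Step 3: T_c = 2.576e-19 / 1.381e-23 = 1.865e+04 K

1.865e+04


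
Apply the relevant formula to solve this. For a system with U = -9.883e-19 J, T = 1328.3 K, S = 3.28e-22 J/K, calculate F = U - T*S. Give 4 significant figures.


Step 1: T*S = 1328.3 * 3.28e-22 = 4.357e-19 J
Step 2: F = U - T*S = -9.883e-19 - 4.357e-19
Step 3: F = -1.424e-18 J

-1.424e-18


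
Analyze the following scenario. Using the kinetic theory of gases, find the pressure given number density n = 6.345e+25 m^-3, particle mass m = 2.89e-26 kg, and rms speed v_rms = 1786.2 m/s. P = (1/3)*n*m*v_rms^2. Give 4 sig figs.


Step 1: v_rms^2 = 1786.2^2 = 3.191e+06
Step 2: n*m = 6.345e+25*2.89e-26 = 1.834
Step 3: P = (1/3)*1.834*3.191e+06 = 1.95e+06 Pa

1.95e+06


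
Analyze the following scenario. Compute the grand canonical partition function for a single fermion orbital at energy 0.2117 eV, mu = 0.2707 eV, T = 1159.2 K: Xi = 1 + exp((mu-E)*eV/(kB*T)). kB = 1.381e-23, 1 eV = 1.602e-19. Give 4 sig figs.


Step 1: (mu - E) = 0.2707 - 0.2117 = 0.059 eV
Step 2: x = (mu-E)*eV/(kB*T) = 0.059*1.602e-19/(1.381e-23*1159.2) = 0.5904
Step 3: exp(x) = 1.805
Step 4: Xi = 1 + 1.805 = 2.805

2.805


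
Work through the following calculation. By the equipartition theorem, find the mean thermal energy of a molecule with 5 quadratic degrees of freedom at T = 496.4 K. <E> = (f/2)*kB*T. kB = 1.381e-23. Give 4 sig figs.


Step 1: f/2 = 5/2 = 2.5
Step 2: kB*T = 1.381e-23 * 496.4 = 6.855e-21
Step 3: <E> = 2.5 * 6.855e-21 = 1.714e-20 J

1.714e-20


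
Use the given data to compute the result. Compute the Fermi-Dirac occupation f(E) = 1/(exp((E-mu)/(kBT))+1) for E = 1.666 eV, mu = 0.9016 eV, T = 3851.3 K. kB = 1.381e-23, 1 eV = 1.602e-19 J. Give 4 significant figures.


Step 1: (E - mu) = 1.666 - 0.9016 = 0.7644 eV
Step 2: Convert: (E-mu)*eV = 1.225e-19 J
Step 3: x = (E-mu)*eV/(kB*T) = 2.302
Step 4: f = 1/(exp(2.302)+1) = 0.09092

0.09092


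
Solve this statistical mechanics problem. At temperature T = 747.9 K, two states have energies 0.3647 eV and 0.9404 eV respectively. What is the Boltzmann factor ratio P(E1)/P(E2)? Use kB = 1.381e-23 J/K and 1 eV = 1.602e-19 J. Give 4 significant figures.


Step 1: Compute energy difference dE = E1 - E2 = 0.3647 - 0.9404 = -0.5757 eV
Step 2: Convert to Joules: dE_J = -0.5757 * 1.602e-19 = -9.223e-20 J
Step 3: Compute exponent = -dE_J / (kB * T) = -(-9.223e-20) / (1.381e-23 * 747.9) = 8.929
Step 4: P(E1)/P(E2) = exp(8.929) = 7551

7551


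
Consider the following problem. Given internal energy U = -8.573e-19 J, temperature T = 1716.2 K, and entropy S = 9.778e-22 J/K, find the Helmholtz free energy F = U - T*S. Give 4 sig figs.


Step 1: T*S = 1716.2 * 9.778e-22 = 1.678e-18 J
Step 2: F = U - T*S = -8.573e-19 - 1.678e-18
Step 3: F = -2.535e-18 J

-2.535e-18


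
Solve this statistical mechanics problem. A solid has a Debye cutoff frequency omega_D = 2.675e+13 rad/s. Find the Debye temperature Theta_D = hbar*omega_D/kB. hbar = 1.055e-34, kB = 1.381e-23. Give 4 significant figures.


Step 1: hbar*omega_D = 1.055e-34 * 2.675e+13 = 2.822e-21 J
Step 2: Theta_D = 2.822e-21 / 1.381e-23
Step 3: Theta_D = 204.4 K

204.4


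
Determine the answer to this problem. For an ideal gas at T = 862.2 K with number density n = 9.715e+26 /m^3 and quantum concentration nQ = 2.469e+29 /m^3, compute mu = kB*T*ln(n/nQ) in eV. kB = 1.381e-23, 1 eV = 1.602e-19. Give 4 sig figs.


Step 1: n/nQ = 9.715e+26/2.469e+29 = 0.003935
Step 2: ln(n/nQ) = -5.538
Step 3: mu = kB*T*ln(n/nQ) = 1.191e-20*-5.538 = -6.594e-20 J
Step 4: Convert to eV: -6.594e-20/1.602e-19 = -0.4116 eV

-0.4116


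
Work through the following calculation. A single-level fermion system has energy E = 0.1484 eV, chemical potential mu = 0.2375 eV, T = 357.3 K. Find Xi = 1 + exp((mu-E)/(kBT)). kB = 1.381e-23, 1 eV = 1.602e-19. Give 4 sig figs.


Step 1: (mu - E) = 0.2375 - 0.1484 = 0.0891 eV
Step 2: x = (mu-E)*eV/(kB*T) = 0.0891*1.602e-19/(1.381e-23*357.3) = 2.893
Step 3: exp(x) = 18.04
Step 4: Xi = 1 + 18.04 = 19.04

19.04


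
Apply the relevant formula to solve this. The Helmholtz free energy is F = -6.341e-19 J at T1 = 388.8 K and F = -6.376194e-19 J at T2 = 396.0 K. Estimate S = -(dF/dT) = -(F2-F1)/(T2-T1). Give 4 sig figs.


Step 1: dF = F2 - F1 = -6.376194e-19 - (-6.341e-19) = -3.5194e-21 J
Step 2: dT = T2 - T1 = 396.0 - 388.8 = 7.2 K
Step 3: S = -dF/dT = -(-3.5194e-21)/7.2 = 4.888e-22 J/K

4.888e-22


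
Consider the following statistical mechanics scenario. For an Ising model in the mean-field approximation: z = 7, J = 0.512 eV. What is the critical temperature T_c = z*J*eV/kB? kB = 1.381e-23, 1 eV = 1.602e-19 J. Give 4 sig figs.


Step 1: z*J = 7*0.512 = 3.584 eV
Step 2: Convert to Joules: 3.584*1.602e-19 = 5.742e-19 J
Step 3: T_c = 5.742e-19 / 1.381e-23 = 4.158e+04 K

4.158e+04


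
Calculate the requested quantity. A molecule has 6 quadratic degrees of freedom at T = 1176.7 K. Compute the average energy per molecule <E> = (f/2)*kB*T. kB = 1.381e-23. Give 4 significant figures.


Step 1: f/2 = 6/2 = 3
Step 2: kB*T = 1.381e-23 * 1176.7 = 1.625e-20
Step 3: <E> = 3 * 1.625e-20 = 4.875e-20 J

4.875e-20


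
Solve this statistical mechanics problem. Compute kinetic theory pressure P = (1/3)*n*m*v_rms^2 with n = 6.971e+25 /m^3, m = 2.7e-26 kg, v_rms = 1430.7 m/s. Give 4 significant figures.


Step 1: v_rms^2 = 1430.7^2 = 2.047e+06
Step 2: n*m = 6.971e+25*2.7e-26 = 1.882
Step 3: P = (1/3)*1.882*2.047e+06 = 1.284e+06 Pa

1.284e+06


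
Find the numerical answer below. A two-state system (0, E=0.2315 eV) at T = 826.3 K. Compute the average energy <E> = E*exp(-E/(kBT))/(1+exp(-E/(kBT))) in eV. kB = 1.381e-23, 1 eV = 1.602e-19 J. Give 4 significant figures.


Step 1: beta*E = 0.2315*1.602e-19/(1.381e-23*826.3) = 3.25
Step 2: exp(-beta*E) = 0.03877
Step 3: <E> = 0.2315*0.03877/(1+0.03877) = 0.008641 eV

0.008641


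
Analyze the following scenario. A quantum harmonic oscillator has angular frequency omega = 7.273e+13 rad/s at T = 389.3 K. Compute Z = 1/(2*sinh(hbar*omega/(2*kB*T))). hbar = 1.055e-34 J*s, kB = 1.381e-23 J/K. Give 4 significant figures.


Step 1: Compute x = hbar*omega/(kB*T) = 1.055e-34*7.273e+13/(1.381e-23*389.3) = 1.427
Step 2: x/2 = 0.7136
Step 3: sinh(x/2) = 0.7757
Step 4: Z = 1/(2*0.7757) = 0.6446

0.6446


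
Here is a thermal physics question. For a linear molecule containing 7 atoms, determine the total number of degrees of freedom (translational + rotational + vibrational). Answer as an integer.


Step 1: Translational DOF = 3
Step 2: Rotational DOF (linear) = 2
Step 3: Vibrational DOF = 3*7 - 5 = 16
Step 4: Total = 3 + 2 + 16 = 21

21


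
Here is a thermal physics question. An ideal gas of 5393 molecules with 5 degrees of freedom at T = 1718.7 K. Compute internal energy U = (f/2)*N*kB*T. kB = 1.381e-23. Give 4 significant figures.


Step 1: f/2 = 5/2 = 2.5
Step 2: N*kB*T = 5393*1.381e-23*1718.7 = 1.28e-16
Step 3: U = 2.5 * 1.28e-16 = 3.2e-16 J

3.2e-16


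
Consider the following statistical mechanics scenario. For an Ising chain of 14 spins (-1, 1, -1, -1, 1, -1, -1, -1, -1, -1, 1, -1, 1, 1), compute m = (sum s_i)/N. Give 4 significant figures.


Step 1: Count up spins (+1): 5, down spins (-1): 9
Step 2: Total magnetization M = 5 - 9 = -4
Step 3: m = M/N = -4/14 = -0.2857

-0.2857


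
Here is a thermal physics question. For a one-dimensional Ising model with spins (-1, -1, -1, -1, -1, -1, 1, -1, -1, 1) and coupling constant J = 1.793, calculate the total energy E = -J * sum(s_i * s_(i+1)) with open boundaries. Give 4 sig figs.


Step 1: Nearest-neighbor products: 1, 1, 1, 1, 1, -1, -1, 1, -1
Step 2: Sum of products = 3
Step 3: E = -1.793 * 3 = -5.379

-5.379


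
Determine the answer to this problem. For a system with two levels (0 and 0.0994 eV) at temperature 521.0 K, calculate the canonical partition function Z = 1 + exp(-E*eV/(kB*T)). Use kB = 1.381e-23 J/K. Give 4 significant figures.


Step 1: Compute beta*E = E*eV/(kB*T) = 0.0994*1.602e-19/(1.381e-23*521.0) = 2.213
Step 2: exp(-beta*E) = exp(-2.213) = 0.1094
Step 3: Z = 1 + 0.1094 = 1.109

1.109


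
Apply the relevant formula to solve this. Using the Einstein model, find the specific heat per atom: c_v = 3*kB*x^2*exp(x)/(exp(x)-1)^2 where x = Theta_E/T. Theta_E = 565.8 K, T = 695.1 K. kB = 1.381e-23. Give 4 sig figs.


Step 1: x = Theta_E/T = 565.8/695.1 = 0.814
Step 2: x^2 = 0.6626
Step 3: exp(x) = 2.257
Step 4: c_v = 3*1.381e-23*0.6626*2.257/(2.257-1)^2 = 3.922e-23

3.922e-23


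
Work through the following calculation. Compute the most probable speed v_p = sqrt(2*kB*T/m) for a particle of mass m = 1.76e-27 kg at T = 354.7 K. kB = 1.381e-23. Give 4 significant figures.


Step 1: Numerator = 2*kB*T = 2*1.381e-23*354.7 = 9.797e-21
Step 2: Ratio = 9.797e-21 / 1.76e-27 = 5.566e+06
Step 3: v_p = sqrt(5.566e+06) = 2359 m/s

2359


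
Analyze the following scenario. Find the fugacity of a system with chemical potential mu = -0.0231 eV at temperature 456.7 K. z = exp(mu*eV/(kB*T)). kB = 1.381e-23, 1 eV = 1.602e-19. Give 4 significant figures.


Step 1: Convert mu to Joules: -0.0231*1.602e-19 = -3.701e-21 J
Step 2: kB*T = 1.381e-23*456.7 = 6.307e-21 J
Step 3: mu/(kB*T) = -0.5867
Step 4: z = exp(-0.5867) = 0.5561

0.5561


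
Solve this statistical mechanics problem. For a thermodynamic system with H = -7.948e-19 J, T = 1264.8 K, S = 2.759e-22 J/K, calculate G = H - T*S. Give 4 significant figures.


Step 1: T*S = 1264.8 * 2.759e-22 = 3.49e-19 J
Step 2: G = H - T*S = -7.948e-19 - 3.49e-19
Step 3: G = -1.144e-18 J

-1.144e-18


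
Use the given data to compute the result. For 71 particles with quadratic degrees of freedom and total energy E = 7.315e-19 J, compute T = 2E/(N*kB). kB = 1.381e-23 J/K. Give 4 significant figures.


Step 1: Numerator = 2*E = 2*7.315e-19 = 1.463e-18 J
Step 2: Denominator = N*kB = 71*1.381e-23 = 9.805e-22
Step 3: T = 1.463e-18 / 9.805e-22 = 1492 K

1492


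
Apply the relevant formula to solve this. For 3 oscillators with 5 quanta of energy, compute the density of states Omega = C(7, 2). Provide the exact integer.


Step 1: Use binomial coefficient C(7, 2)
Step 2: Numerator = 7! / 5!
Step 3: Denominator = 2!
Step 4: Omega = 21

21


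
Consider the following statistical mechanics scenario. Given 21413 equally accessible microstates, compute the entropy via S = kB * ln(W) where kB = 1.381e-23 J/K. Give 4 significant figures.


Step 1: ln(W) = ln(21413) = 9.972
Step 2: S = kB * ln(W) = 1.381e-23 * 9.972
Step 3: S = 1.377e-22 J/K

1.377e-22


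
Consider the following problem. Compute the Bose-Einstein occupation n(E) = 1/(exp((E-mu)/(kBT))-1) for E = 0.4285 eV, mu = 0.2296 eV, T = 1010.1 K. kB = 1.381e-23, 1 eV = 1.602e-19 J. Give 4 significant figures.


Step 1: (E - mu) = 0.1989 eV
Step 2: x = (E-mu)*eV/(kB*T) = 0.1989*1.602e-19/(1.381e-23*1010.1) = 2.284
Step 3: exp(x) = 9.818
Step 4: n = 1/(exp(x)-1) = 0.1134

0.1134


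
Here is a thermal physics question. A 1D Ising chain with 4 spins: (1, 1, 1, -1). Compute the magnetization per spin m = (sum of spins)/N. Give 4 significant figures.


Step 1: Count up spins (+1): 3, down spins (-1): 1
Step 2: Total magnetization M = 3 - 1 = 2
Step 3: m = M/N = 2/4 = 0.5

0.5


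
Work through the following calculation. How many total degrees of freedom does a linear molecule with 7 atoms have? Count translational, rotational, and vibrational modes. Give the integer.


Step 1: Translational DOF = 3
Step 2: Rotational DOF (linear) = 2
Step 3: Vibrational DOF = 3*7 - 5 = 16
Step 4: Total = 3 + 2 + 16 = 21

21


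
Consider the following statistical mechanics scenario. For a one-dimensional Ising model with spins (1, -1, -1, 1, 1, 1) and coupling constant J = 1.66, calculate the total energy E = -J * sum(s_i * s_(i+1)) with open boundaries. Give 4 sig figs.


Step 1: Nearest-neighbor products: -1, 1, -1, 1, 1
Step 2: Sum of products = 1
Step 3: E = -1.66 * 1 = -1.66

-1.66


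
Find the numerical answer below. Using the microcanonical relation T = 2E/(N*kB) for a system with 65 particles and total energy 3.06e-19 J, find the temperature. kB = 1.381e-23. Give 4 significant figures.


Step 1: Numerator = 2*E = 2*3.06e-19 = 6.12e-19 J
Step 2: Denominator = N*kB = 65*1.381e-23 = 8.977e-22
Step 3: T = 6.12e-19 / 8.977e-22 = 681.8 K

681.8


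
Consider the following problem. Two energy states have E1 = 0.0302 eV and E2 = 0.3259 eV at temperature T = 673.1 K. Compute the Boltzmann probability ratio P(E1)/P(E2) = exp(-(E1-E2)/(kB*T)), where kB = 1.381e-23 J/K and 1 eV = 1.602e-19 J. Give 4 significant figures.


Step 1: Compute energy difference dE = E1 - E2 = 0.0302 - 0.3259 = -0.2957 eV
Step 2: Convert to Joules: dE_J = -0.2957 * 1.602e-19 = -4.737e-20 J
Step 3: Compute exponent = -dE_J / (kB * T) = -(-4.737e-20) / (1.381e-23 * 673.1) = 5.096
Step 4: P(E1)/P(E2) = exp(5.096) = 163.4

163.4


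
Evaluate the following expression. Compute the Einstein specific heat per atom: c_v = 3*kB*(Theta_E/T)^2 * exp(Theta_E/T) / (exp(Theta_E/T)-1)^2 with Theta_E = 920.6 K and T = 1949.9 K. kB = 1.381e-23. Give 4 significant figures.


Step 1: x = Theta_E/T = 920.6/1949.9 = 0.4721
Step 2: x^2 = 0.2229
Step 3: exp(x) = 1.603
Step 4: c_v = 3*1.381e-23*0.2229*1.603/(1.603-1)^2 = 4.067e-23

4.067e-23
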